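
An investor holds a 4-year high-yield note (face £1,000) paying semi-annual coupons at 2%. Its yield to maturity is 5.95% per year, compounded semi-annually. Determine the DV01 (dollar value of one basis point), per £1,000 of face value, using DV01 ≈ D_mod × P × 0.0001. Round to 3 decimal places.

£0.322

Periodic yield y = 0.02975.
  t   CF        PV=CF/(1+0.02975)^t    t·PV
  1        10.00         9.7111         9.7111
  2        10.00         9.4305        18.8611
  3        10.00         9.1581        27.4743
  4        10.00         8.8935        35.5740
  5        10.00         8.6366        43.1828
  6        10.00         8.3870        50.3223
  7        10.00         8.1447        57.0132
  8     1,010.00       798.8532     6,390.8254
  Σ                    861.2148     6,632.9642
P = 861.2148; D_Mac = 7.70187 half-year periods = 3.85094 yrs; D_mod = 3.73968 yrs.
DV01 ≈ 3.73968 × 861.2148 × 0.0001 = 0.322067.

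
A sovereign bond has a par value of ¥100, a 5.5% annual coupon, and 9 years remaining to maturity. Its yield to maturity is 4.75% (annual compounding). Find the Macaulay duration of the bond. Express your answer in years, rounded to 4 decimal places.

Periodic yield y = 0.0475. Discount each cash flow and weight by its year:
  t   CF        PV=CF/(1+0.0475)^t    t·PV
  1         5.50         5.2506         5.2506
  2         5.50         5.0125        10.0250
  3         5.50         4.7852        14.3556
  4         5.50         4.5682        18.2729
  5         5.50         4.3611        21.8053
  6         5.50         4.1633        24.9798
  7         5.50         3.9745        27.8216
  8         5.50         3.7943        30.3543
  9       105.50        69.4810       625.3292
  Σ                    105.3907       778.1944
Price P = Σ PV = 105.3907.
Macaulay duration = Σ(t·PV) / P = 778.1944 / 105.3907 = 7.38390 years.

7.3839 years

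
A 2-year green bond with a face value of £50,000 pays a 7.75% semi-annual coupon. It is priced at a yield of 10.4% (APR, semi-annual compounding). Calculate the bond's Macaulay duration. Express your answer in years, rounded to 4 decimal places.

Periodic yield y = 0.052. Discount each cash flow and weight by its period:
  t   CF        PV=CF/(1+0.052)^t    t·PV
  1     1,937.50     1,841.7300     1,841.7300
  2     1,937.50     1,750.6940     3,501.3879
  3     1,937.50     1,664.1577     4,992.4732
  4    51,937.50    42,405.0990   169,620.3962
  Σ                 47,661.6808   179,955.9873
Price P = Σ PV = 47,661.6808.
Macaulay duration = Σ(t·PV) / P = 179,955.9873 / 47,661.6808 = 3.77570 half-year periods.
In years: 3.77570 / 2 = 1.88785 years.

1.8878 years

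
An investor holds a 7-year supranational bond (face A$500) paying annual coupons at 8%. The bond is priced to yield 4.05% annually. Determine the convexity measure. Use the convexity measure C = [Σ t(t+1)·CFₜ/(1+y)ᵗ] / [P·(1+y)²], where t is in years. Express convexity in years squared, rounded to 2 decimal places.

With y = 0.0405:
  t   CF        PV=CF/(1+0.0405)^t    t·PV        t(t+1)·PV
  1        40.00        38.4431        38.4431          76.8861
  2        40.00        36.9467        73.8934         221.6803
  3        40.00        35.5086       106.5258         426.1034
  4        40.00        34.1265       136.5060         682.5298
  5        40.00        32.7982       163.9908         983.9450
  6        40.00        31.5215       189.1293       1,323.9049
  7       540.00       408.9773     2,862.8409      22,902.7269
  Σ                    618.3219     3,571.3293      26,617.7764
P = 618.3219.
Convexity = Σ t(t+1)·PV / [P·(1+y)²] = 26,617.7764 / (618.3219 × 1.082640) = 39.76244.

39.76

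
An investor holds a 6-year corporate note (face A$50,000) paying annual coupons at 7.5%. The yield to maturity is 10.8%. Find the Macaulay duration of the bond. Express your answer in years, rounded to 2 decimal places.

Periodic yield y = 0.108. Discount each cash flow and weight by its year:
  t   CF        PV=CF/(1+0.108)^t    t·PV
  1     3,750.00     3,384.4765     3,384.4765
  2     3,750.00     3,054.5817     6,109.1634
  3     3,750.00     2,756.8427     8,270.5281
  4     3,750.00     2,488.1252     9,952.5007
  5     3,750.00     2,245.6003    11,228.0017
  6    53,750.00    29,049.5832   174,297.4995
  Σ                 42,979.2097   213,242.1699
Price P = Σ PV = 42,979.2097.
Macaulay duration = Σ(t·PV) / P = 213,242.1699 / 42,979.2097 = 4.96152 years.

4.96 years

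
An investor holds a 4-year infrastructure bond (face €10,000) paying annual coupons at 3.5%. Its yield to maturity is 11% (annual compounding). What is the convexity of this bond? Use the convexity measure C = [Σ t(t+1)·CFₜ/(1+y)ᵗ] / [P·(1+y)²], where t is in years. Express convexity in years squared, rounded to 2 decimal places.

14.99

With y = 0.11:
  t   CF        PV=CF/(1+0.11)^t    t·PV        t(t+1)·PV
  1       350.00       315.3153       315.3153         630.6306
  2       350.00       284.0679       568.1357       1,704.4071
  3       350.00       255.9170       767.7510       3,071.0038
  4    10,350.00     6,817.8656    27,271.4623     136,357.3116
  Σ                  7,673.1657    28,922.6643     141,763.3532
P = 7,673.1657.
Convexity = Σ t(t+1)·PV / [P·(1+y)²] = 141,763.3532 / (7,673.1657 × 1.232100) = 14.99490.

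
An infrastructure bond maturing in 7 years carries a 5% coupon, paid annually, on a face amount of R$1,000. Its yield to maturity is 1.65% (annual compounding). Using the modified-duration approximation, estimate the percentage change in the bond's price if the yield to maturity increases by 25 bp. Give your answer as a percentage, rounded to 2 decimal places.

-1.52%

Periodic yield y = 0.0165. Modified duration first:
  t   CF        PV=CF/(1+0.0165)^t    t·PV
  1        50.00        49.1884        49.1884
  2        50.00        48.3900        96.7799
  3        50.00        47.6045       142.8134
  4        50.00        46.8318       187.3270
  5        50.00        46.0716       230.3579
  6        50.00        45.3237       271.9424
  7     1,050.00       936.3487     6,554.4410
  Σ                  1,219.7586     7,532.8501
P = 1,219.7586; D_Mac = 6.17569 yrs; D_mod = 6.17569/(1+0.0165) = 6.07544 yrs.
ΔP/P ≈ -D_mod · Δy = -6.07544 × (+0.0025) = -0.015189 = -1.5189%.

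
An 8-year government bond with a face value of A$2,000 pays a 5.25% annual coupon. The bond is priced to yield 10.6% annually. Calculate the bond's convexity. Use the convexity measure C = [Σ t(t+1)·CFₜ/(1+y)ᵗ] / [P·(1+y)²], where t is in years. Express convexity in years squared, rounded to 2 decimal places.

44.21

With y = 0.106:
  t   CF        PV=CF/(1+0.106)^t    t·PV        t(t+1)·PV
  1       105.00        94.9367        94.9367         189.8734
  2       105.00        85.8379       171.6758         515.0274
  3       105.00        77.6111       232.8333         931.3334
  4       105.00        70.1728       280.6912       1,403.4560
  5       105.00        63.4474       317.2369       1,903.4213
  6       105.00        57.3665       344.1991       2,409.3940
  7       105.00        51.8685       363.0793       2,904.6341
  8     2,105.00       940.1802     7,521.4413      67,692.9718
  Σ                  1,441.4210     9,326.0936      77,950.1114
P = 1,441.4210.
Convexity = Σ t(t+1)·PV / [P·(1+y)²] = 77,950.1114 / (1,441.4210 × 1.223236) = 44.20950.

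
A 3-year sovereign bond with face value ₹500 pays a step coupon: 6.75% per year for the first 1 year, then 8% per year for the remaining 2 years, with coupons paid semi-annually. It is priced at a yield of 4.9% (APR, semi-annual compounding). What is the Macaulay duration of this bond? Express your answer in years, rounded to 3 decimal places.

2.761 years

Periodic yield y = 0.0245. Discount each cash flow and weight by its period:
  t   CF        PV=CF/(1+0.0245)^t    t·PV
  1       16.875        16.4714        16.4714
  2       16.875        16.0775        32.1551
  3       20.000        18.5992        55.7976
  4       20.000        18.1544        72.6176
  5       20.000        17.7203        88.6013
  6      520.000       449.7090     2,698.2539
  Σ                    536.7319     2,963.8970
Price P = Σ PV = 536.7319.
Macaulay duration = Σ(t·PV) / P = 2,963.8970 / 536.7319 = 5.52212 half-year periods.
In years: 5.52212 / 2 = 2.76106 years.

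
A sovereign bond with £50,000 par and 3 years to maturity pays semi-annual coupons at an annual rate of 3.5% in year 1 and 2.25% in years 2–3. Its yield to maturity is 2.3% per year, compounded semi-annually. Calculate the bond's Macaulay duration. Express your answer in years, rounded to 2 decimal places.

2.89 years

Periodic yield y = 0.0115. Discount each cash flow and weight by its period:
  t   CF        PV=CF/(1+0.0115)^t    t·PV
  1       875.00       865.0519       865.0519
  2       875.00       855.2169     1,710.4338
  3       562.50       543.5317     1,630.5951
  4       562.50       537.3521     2,149.4085
  5       562.50       531.2428     2,656.2142
  6    50,562.50    47,209.9148   283,259.4886
  Σ                 50,542.3102   292,271.1921
Price P = Σ PV = 50,542.3102.
Macaulay duration = Σ(t·PV) / P = 292,271.1921 / 50,542.3102 = 5.78270 half-year periods.
In years: 5.78270 / 2 = 2.89135 years.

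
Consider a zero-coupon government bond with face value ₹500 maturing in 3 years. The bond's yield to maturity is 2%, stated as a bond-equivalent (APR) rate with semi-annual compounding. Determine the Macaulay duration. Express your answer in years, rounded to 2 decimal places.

A zero-coupon bond has a single cash flow at maturity, so its Macaulay duration equals its maturity: 3 years.
(Equivalently: 6 semi-annual periods ÷ 2 = 3 years.)

3.00 years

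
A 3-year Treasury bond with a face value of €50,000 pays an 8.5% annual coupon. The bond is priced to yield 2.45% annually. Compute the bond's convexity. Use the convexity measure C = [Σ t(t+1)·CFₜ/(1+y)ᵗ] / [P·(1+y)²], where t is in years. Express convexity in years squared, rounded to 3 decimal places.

With y = 0.0245:
  t   CF        PV=CF/(1+0.0245)^t    t·PV        t(t+1)·PV
  1     4,250.00     4,148.3651     4,148.3651       8,296.7301
  2     4,250.00     4,049.1606     8,098.3212      24,294.9637
  3    54,250.00    50,450.3118   151,350.9353     605,403.7411
  Σ                 58,647.8374   163,597.6216     637,995.4349
P = 58,647.8374.
Convexity = Σ t(t+1)·PV / [P·(1+y)²] = 637,995.4349 / (58,647.8374 × 1.049600) = 10.36434.

10.364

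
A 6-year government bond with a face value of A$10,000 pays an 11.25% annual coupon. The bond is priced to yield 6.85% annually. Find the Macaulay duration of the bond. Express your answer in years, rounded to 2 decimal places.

4.80 years

Periodic yield y = 0.0685. Discount each cash flow and weight by its year:
  t   CF        PV=CF/(1+0.0685)^t    t·PV
  1     1,125.00     1,052.8779     1,052.8779
  2     1,125.00       985.3794     1,970.7588
  3     1,125.00       922.2081     2,766.6244
  4     1,125.00       863.0867     3,452.3467
  5     1,125.00       807.7554     4,038.7772
  6    11,125.00     7,475.7171    44,854.3029
  Σ                 12,107.0246    58,135.6878
Price P = Σ PV = 12,107.0246.
Macaulay duration = Σ(t·PV) / P = 58,135.6878 / 12,107.0246 = 4.80181 years.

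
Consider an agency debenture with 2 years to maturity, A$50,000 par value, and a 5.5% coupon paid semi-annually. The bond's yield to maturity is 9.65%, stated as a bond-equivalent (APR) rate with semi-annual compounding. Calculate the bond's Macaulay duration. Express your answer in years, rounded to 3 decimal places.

Periodic yield y = 0.04825. Discount each cash flow and weight by its period:
  t   CF        PV=CF/(1+0.04825)^t    t·PV
  1     1,375.00     1,311.7100     1,311.7100
  2     1,375.00     1,251.3332     2,502.6663
  3     1,375.00     1,193.7354     3,581.2063
  4    51,375.00    42,549.2932   170,197.1729
  Σ                 46,306.0718   177,592.7555
Price P = Σ PV = 46,306.0718.
Macaulay duration = Σ(t·PV) / P = 177,592.7555 / 46,306.0718 = 3.83519 half-year periods.
In years: 3.83519 / 2 = 1.91760 years.

1.918 years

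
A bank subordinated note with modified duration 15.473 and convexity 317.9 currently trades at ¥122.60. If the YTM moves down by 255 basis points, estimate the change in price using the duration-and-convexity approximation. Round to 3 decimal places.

Duration effect: -D_mod·Δy = -15.473 × (-0.0255) = +0.3945615
Convexity effect: ½·C·(Δy)² = 0.5 × 317.9 × (-0.0255)² = +0.1033572375
ΔP/P ≈ +0.3945615 + 0.1033572375 = +0.4979187375
ΔP ≈ 122.60 × (+0.4979187375) = +61.0448372175.

+¥61.045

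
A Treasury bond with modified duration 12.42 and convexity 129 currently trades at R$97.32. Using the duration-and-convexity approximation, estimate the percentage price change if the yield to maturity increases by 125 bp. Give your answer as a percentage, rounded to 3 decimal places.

-14.517%

Duration effect: -D_mod·Δy = -12.42 × (+0.0125) = -0.155250
Convexity effect: ½·C·(Δy)² = 0.5 × 129 × (0.0125)² = +0.010078125
ΔP/P ≈ -0.155250 + 0.010078125 = -0.145171875
= -14.5171875%.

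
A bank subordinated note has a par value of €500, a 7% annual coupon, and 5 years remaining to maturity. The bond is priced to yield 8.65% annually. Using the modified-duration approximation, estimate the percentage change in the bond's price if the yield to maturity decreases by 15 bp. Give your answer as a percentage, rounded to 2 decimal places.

+0.60%

Periodic yield y = 0.0865. Modified duration first:
  t   CF        PV=CF/(1+0.0865)^t    t·PV
  1        35.00        32.2135        32.2135
  2        35.00        29.6489        59.2978
  3        35.00        27.2884        81.8653
  4        35.00        25.1159       100.4637
  5       535.00       353.3500     1,766.7501
  Σ                    467.6168     2,040.5905
P = 467.6168; D_Mac = 4.36381 yrs; D_mod = 4.36381/(1+0.0865) = 4.01639 yrs.
ΔP/P ≈ -D_mod · Δy = -4.01639 × (-0.0015) = +0.006025 = +0.6025%.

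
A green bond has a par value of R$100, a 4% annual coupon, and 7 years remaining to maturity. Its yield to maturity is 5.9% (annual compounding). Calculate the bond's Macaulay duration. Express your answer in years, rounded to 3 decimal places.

Periodic yield y = 0.059. Discount each cash flow and weight by its year:
  t   CF        PV=CF/(1+0.059)^t    t·PV
  1         4.00         3.7771         3.7771
  2         4.00         3.5667         7.1334
  3         4.00         3.3680        10.1040
  4         4.00         3.1804        12.7214
  5         4.00         3.0032        15.0159
  6         4.00         2.8359        17.0151
  7       104.00        69.6244       487.3710
  Σ                     89.3557       553.1380
Price P = Σ PV = 89.3557.
Macaulay duration = Σ(t·PV) / P = 553.1380 / 89.3557 = 6.19030 years.

6.190 years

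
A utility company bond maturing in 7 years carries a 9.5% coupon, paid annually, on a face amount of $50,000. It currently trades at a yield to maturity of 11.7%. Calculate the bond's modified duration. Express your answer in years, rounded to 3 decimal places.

4.768 years

Periodic yield y = 0.117. First find Macaulay duration:
  t   CF        PV=CF/(1+0.117)^t    t·PV
  1     4,750.00     4,252.4620     4,252.4620
  2     4,750.00     3,807.0385     7,614.0769
  3     4,750.00     3,408.2708    10,224.8123
  4     4,750.00     3,051.2720    12,205.0878
  5     4,750.00     2,731.6669    13,658.3346
  6     4,750.00     2,445.5389    14,673.2333
  7    54,750.00    25,235.4999   176,648.4991
  Σ                 44,931.7488   239,276.5059
P = 44,931.7488; Macaulay duration = 239,276.5059 / 44,931.7488 = 5.32533 years.
Modified duration = D_Mac / (1 + y) = 5.32533 / 1.117 = 4.76753 years.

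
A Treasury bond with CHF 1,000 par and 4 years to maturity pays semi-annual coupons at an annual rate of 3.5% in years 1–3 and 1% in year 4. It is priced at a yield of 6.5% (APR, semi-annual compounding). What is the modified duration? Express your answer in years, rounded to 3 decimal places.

3.633 years

Periodic yield y = 0.0325. First find Macaulay duration:
  t   CF        PV=CF/(1+0.0325)^t    t·PV
  1        17.50        16.9492        16.9492
  2        17.50        16.4156        32.8313
  3        17.50        15.8989        47.6968
  4        17.50        15.3985        61.5939
  5        17.50        14.9138        74.5689
  6        17.50        14.4443        86.6660
  7         5.00         3.9971        27.9794
  8     1,005.00       778.1182     6,224.9457
  Σ                    876.1356     6,573.2311
P = 876.1356; Macaulay duration = 6,573.2311 / 876.1356 = 7.50253 half-year periods = 3.75126 years.
Modified duration = D_Mac / (1 + y) = 3.75126 / 1.0325 = 3.63319 years.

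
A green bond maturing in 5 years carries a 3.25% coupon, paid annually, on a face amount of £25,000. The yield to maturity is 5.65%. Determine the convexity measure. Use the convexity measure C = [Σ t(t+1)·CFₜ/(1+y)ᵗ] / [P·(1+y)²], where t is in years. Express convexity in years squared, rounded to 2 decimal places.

24.57

With y = 0.0565:
  t   CF        PV=CF/(1+0.0565)^t    t·PV        t(t+1)·PV
  1       812.50       769.0487       769.0487       1,538.0975
  2       812.50       727.9212     1,455.8424       4,367.5272
  3       812.50       688.9931     2,066.9793       8,267.9171
  4       812.50       652.1468     2,608.5872      13,042.9359
  5    25,812.50    19,610.2243    98,051.1217     588,306.7303
  Σ                 22,448.3342   104,951.5793     615,523.2079
P = 22,448.3342.
Convexity = Σ t(t+1)·PV / [P·(1+y)²] = 615,523.2079 / (22,448.3342 × 1.116192) = 24.56526.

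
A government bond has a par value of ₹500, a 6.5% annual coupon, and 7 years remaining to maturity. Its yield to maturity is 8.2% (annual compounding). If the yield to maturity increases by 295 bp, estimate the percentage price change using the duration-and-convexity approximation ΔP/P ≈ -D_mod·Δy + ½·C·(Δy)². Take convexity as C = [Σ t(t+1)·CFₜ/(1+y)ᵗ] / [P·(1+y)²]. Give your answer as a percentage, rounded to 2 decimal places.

With y = 0.082:
  t   CF        PV=CF/(1+0.082)^t    t·PV        t(t+1)·PV
  1        32.50        30.0370        30.0370          60.0739
  2        32.50        27.7606        55.5212         166.5636
  3        32.50        25.6567        76.9702         307.8810
  4        32.50        23.7123        94.8493         474.2467
  5        32.50        21.9153       109.5764         657.4585
  6        32.50        20.2544       121.5265         850.6856
  7       532.50       306.7106     2,146.9742      17,175.7936
  Σ                    456.0470     2,635.4549      19,692.7029
P = 456.0470; D_Mac = 5.77891 yrs; D_mod = 5.34095 yrs; C = 36.88427.
Duration effect: -5.34095 × (+0.0295) = -0.157558
Convexity effect: 0.5 × 36.88427 × (0.0295)² = +0.0160493
ΔP/P ≈ -0.157558 + 0.0160493 = -0.141509 = -14.1509%.

-14.15%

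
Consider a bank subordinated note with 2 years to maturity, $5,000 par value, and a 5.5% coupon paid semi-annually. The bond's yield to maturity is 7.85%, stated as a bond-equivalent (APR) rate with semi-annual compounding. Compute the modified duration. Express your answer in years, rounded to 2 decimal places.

Periodic yield y = 0.03925. First find Macaulay duration:
  t   CF        PV=CF/(1+0.03925)^t    t·PV
  1       137.50       132.3070       132.3070
  2       137.50       127.3100       254.6201
  3       137.50       122.5018       367.5055
  4     5,137.50     4,404.2474    17,616.9894
  Σ                  4,786.3662    18,371.4219
P = 4,786.3662; Macaulay duration = 18,371.4219 / 4,786.3662 = 3.83828 half-year periods = 1.91914 years.
Modified duration = D_Mac / (1 + y) = 1.91914 / 1.03925 = 1.84666 years.

1.85 years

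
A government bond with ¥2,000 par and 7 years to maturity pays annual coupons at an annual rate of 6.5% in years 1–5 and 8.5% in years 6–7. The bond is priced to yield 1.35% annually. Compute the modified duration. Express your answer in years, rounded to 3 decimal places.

Periodic yield y = 0.0135. First find Macaulay duration:
  t   CF        PV=CF/(1+0.0135)^t    t·PV
  1       130.00       128.2684       128.2684
  2       130.00       126.5598       253.1196
  3       130.00       124.8740       374.6221
  4       130.00       123.2107       492.8427
  5       130.00       121.5695       607.8474
  6       170.00       156.8579       941.1474
  7     2,170.00     1,975.5747    13,829.0231
  Σ                  2,756.9150    16,626.8708
P = 2,756.9150; Macaulay duration = 16,626.8708 / 2,756.9150 = 6.03097 years.
Modified duration = D_Mac / (1 + y) = 6.03097 / 1.0135 = 5.95064 years.

5.951 years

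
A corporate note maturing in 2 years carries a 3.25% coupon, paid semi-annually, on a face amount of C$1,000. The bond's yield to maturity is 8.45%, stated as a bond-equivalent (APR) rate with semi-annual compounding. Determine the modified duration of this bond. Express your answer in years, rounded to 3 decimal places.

Periodic yield y = 0.04225. First find Macaulay duration:
  t   CF        PV=CF/(1+0.04225)^t    t·PV
  1        16.25        15.5913        15.5913
  2        16.25        14.9592        29.9185
  3        16.25        14.3528        43.0585
  4     1,016.25       861.2177     3,444.8708
  Σ                    906.1210     3,533.4390
P = 906.1210; Macaulay duration = 3,533.4390 / 906.1210 = 3.89952 half-year periods = 1.94976 years.
Modified duration = D_Mac / (1 + y) = 1.94976 / 1.04225 = 1.87072 years.

1.871 years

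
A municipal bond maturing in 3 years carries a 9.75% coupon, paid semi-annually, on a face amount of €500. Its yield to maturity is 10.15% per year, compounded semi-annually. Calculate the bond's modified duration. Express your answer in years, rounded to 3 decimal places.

2.541 years

Periodic yield y = 0.05075. First find Macaulay duration:
  t   CF        PV=CF/(1+0.05075)^t    t·PV
  1       24.375        23.1977        23.1977
  2       24.375        22.0773        44.1546
  3       24.375        21.0110        63.0330
  4       24.375        19.9962        79.9847
  5       24.375        19.0304        95.1519
  6      524.375       389.6239     2,337.7434
  Σ                    494.9365     2,643.2653
P = 494.9365; Macaulay duration = 2,643.2653 / 494.9365 = 5.34062 half-year periods = 2.67031 years.
Modified duration = D_Mac / (1 + y) = 2.67031 / 1.05075 = 2.54133 years.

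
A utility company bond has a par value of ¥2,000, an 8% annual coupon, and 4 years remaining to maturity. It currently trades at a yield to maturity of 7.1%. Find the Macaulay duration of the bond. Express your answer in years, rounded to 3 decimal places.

3.584 years

Periodic yield y = 0.071. Discount each cash flow and weight by its year:
  t   CF        PV=CF/(1+0.071)^t    t·PV
  1       160.00       149.3931       149.3931
  2       160.00       139.4893       278.9787
  3       160.00       130.2422       390.7265
  4     2,160.00     1,641.7078     6,566.8313
  Σ                  2,060.8324     7,385.9295
Price P = Σ PV = 2,060.8324.
Macaulay duration = Σ(t·PV) / P = 7,385.9295 / 2,060.8324 = 3.58395 years.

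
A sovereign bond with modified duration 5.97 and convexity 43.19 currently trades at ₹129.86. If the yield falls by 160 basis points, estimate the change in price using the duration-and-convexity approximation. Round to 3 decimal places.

+₹13.122

Duration effect: -D_mod·Δy = -5.97 × (-0.016) = +0.095520
Convexity effect: ½·C·(Δy)² = 0.5 × 43.19 × (-0.016)² = +0.00552832
ΔP/P ≈ +0.095520 + 0.00552832 = +0.10104832
ΔP ≈ 129.86 × (+0.10104832) = +13.1221348352.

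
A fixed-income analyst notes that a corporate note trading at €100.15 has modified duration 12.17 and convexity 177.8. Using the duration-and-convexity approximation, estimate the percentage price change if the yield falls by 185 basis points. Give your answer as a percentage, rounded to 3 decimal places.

+25.557%

Duration effect: -D_mod·Δy = -12.17 × (-0.0185) = +0.225145
Convexity effect: ½·C·(Δy)² = 0.5 × 177.8 × (-0.0185)² = +0.030426025
ΔP/P ≈ +0.225145 + 0.030426025 = +0.255571025
= +25.5571025%.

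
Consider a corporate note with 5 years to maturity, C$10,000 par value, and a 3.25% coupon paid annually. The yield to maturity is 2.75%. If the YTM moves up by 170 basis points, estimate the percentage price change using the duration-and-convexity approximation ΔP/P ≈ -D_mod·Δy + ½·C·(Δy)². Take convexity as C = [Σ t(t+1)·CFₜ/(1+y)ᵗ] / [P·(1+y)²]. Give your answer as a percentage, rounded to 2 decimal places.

-7.40%

With y = 0.0275:
  t   CF        PV=CF/(1+0.0275)^t    t·PV        t(t+1)·PV
  1       325.00       316.3017       316.3017         632.6034
  2       325.00       307.8362       615.6724       1,847.0172
  3       325.00       299.5973       898.7918       3,595.1674
  4       325.00       291.5789     1,166.3155       5,831.5773
  5    10,325.00     9,015.3150    45,076.5752     270,459.4511
  Σ                 10,230.6291    48,073.6566     282,365.8164
P = 10,230.6291; D_Mac = 4.69899 yrs; D_mod = 4.57323 yrs; C = 26.14244.
Duration effect: -4.57323 × (+0.017) = -0.077745
Convexity effect: 0.5 × 26.14244 × (0.017)² = +0.0037776
ΔP/P ≈ -0.077745 + 0.0037776 = -0.073967 = -7.3967%.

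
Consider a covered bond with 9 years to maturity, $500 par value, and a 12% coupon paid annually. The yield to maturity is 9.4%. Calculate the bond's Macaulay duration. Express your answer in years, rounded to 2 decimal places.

Periodic yield y = 0.094. Discount each cash flow and weight by its year:
  t   CF        PV=CF/(1+0.094)^t    t·PV
  1        60.00        54.8446        54.8446
  2        60.00        50.1322       100.2644
  3        60.00        45.8247       137.4740
  4        60.00        41.8873       167.5490
  5        60.00        38.2882       191.4409
  6        60.00        34.9983       209.9900
  7        60.00        31.9912       223.9381
  8        60.00        29.2424       233.9390
  9       560.00       249.4779     2,245.3014
  Σ                    576.6867     3,564.7413
Price P = Σ PV = 576.6867.
Macaulay duration = Σ(t·PV) / P = 3,564.7413 / 576.6867 = 6.18142 years.

6.18 years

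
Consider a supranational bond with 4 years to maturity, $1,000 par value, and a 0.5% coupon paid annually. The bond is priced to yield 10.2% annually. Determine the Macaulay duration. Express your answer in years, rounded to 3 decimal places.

Periodic yield y = 0.102. Discount each cash flow and weight by its year:
  t   CF        PV=CF/(1+0.102)^t    t·PV
  1         5.00         4.5372         4.5372
  2         5.00         4.1172         8.2345
  3         5.00         3.7362        11.2085
  4     1,005.00       681.4589     2,725.8357
  Σ                    693.8495     2,749.8159
Price P = Σ PV = 693.8495.
Macaulay duration = Σ(t·PV) / P = 2,749.8159 / 693.8495 = 3.96313 years.

3.963 years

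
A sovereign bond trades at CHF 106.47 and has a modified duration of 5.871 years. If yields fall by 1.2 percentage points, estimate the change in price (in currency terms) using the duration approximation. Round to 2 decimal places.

+CHF 7.50

Duration approximation: ΔP/P ≈ -D_mod · Δy = -5.871 × (-0.012) = +0.070452.
ΔP ≈ 106.47 × (+0.070452) = +7.50102444.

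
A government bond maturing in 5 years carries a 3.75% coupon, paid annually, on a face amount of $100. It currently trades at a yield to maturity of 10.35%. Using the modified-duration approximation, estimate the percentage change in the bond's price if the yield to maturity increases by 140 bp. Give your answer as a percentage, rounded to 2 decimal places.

Periodic yield y = 0.1035. Modified duration first:
  t   CF        PV=CF/(1+0.1035)^t    t·PV
  1         3.75         3.3983         3.3983
  2         3.75         3.0795         6.1591
  3         3.75         2.7907         8.3721
  4         3.75         2.5290        10.1158
  5       103.75        63.4054       317.0271
  Σ                     75.2029       345.0725
P = 75.2029; D_Mac = 4.58855 yrs; D_mod = 4.58855/(1+0.1035) = 4.15818 yrs.
ΔP/P ≈ -D_mod · Δy = -4.15818 × (+0.014) = -0.058215 = -5.8215%.

-5.82%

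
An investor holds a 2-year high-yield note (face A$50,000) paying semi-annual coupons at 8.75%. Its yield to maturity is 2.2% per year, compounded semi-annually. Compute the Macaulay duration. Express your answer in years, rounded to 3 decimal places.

Periodic yield y = 0.011. Discount each cash flow and weight by its period:
  t   CF        PV=CF/(1+0.011)^t    t·PV
  1     2,187.50     2,163.6993     2,163.6993
  2     2,187.50     2,140.1576     4,280.3151
  3     2,187.50     2,116.8720     6,350.6159
  4    52,187.50    49,953.0339   199,812.1357
  Σ                 56,373.7628   212,606.7661
Price P = Σ PV = 56,373.7628.
Macaulay duration = Σ(t·PV) / P = 212,606.7661 / 56,373.7628 = 3.77138 half-year periods.
In years: 3.77138 / 2 = 1.88569 years.

1.886 years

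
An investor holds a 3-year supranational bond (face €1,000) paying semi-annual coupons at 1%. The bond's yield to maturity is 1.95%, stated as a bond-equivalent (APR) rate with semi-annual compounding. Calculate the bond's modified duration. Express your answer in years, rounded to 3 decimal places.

Periodic yield y = 0.00975. First find Macaulay duration:
  t   CF        PV=CF/(1+0.00975)^t    t·PV
  1         5.00         4.9517         4.9517
  2         5.00         4.9039         9.8078
  3         5.00         4.8566        14.5697
  4         5.00         4.8097        19.2386
  5         5.00         4.7632        23.8161
  6     1,005.00       948.1628     5,688.9765
  Σ                    972.4478     5,761.3605
P = 972.4478; Macaulay duration = 5,761.3605 / 972.4478 = 5.92460 half-year periods = 2.96230 years.
Modified duration = D_Mac / (1 + y) = 2.96230 / 1.00975 = 2.93369 years.

2.934 years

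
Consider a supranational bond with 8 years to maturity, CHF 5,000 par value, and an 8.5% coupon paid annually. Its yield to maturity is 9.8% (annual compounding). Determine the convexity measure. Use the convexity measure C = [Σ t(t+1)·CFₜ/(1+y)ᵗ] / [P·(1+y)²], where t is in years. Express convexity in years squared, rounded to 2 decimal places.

40.67

With y = 0.098:
  t   CF        PV=CF/(1+0.098)^t    t·PV        t(t+1)·PV
  1       425.00       387.0674       387.0674         774.1348
  2       425.00       352.5204       705.0408       2,115.1224
  3       425.00       321.0568       963.1705       3,852.6819
  4       425.00       292.4015     1,169.6059       5,848.0296
  5       425.00       266.3037     1,331.5186       7,989.1115
  6       425.00       242.5353     1,455.2116      10,186.4810
  7       425.00       220.8882     1,546.2175      12,369.7401
  8     5,425.00     2,567.9172    20,543.3379     184,890.0407
  Σ                  4,650.6905    28,101.1701     228,025.3421
P = 4,650.6905.
Convexity = Σ t(t+1)·PV / [P·(1+y)²] = 228,025.3421 / (4,650.6905 × 1.205604) = 40.66877.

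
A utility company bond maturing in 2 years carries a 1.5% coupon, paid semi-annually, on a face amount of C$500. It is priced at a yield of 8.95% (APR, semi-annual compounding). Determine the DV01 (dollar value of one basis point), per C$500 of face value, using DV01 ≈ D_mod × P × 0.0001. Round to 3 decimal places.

C$0.082

Periodic yield y = 0.04475.
  t   CF        PV=CF/(1+0.04475)^t    t·PV
  1         3.75         3.5894         3.5894
  2         3.75         3.4356         6.8713
  3         3.75         3.2885         9.8654
  4       503.75       422.8298     1,691.3190
  Σ                    433.1432     1,711.6451
P = 433.1432; D_Mac = 3.95168 half-year periods = 1.97584 yrs; D_mod = 1.89121 yrs.
DV01 ≈ 1.89121 × 433.1432 × 0.0001 = 0.081916.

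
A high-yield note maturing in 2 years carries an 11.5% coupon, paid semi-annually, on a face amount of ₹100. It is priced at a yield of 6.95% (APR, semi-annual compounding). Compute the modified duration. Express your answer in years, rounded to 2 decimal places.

1.79 years

Periodic yield y = 0.03475. First find Macaulay duration:
  t   CF        PV=CF/(1+0.03475)^t    t·PV
  1         5.75         5.5569         5.5569
  2         5.75         5.3703        10.7406
  3         5.75         5.1899        15.5698
  4       105.75        92.2441       368.9764
  Σ                    108.3612       400.8437
P = 108.3612; Macaulay duration = 400.8437 / 108.3612 = 3.69914 half-year periods = 1.84957 years.
Modified duration = D_Mac / (1 + y) = 1.84957 / 1.03475 = 1.78746 years.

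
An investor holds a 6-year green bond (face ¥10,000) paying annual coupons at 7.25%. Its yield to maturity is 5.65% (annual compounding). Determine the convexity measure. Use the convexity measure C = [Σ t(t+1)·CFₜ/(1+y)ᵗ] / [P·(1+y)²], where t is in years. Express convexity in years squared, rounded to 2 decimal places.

30.27

With y = 0.0565:
  t   CF        PV=CF/(1+0.0565)^t    t·PV        t(t+1)·PV
  1       725.00       686.2281       686.2281       1,372.4562
  2       725.00       649.5297     1,299.0594       3,897.1781
  3       725.00       614.7938     1,844.3815       7,377.5260
  4       725.00       581.9156     2,327.6624      11,638.3120
  5       725.00       550.7956     2,753.9782      16,523.8694
  6    10,725.00     7,712.2357    46,273.4141     323,913.8984
  Σ                 10,795.4986    55,184.7237     364,723.2401
P = 10,795.4986.
Convexity = Σ t(t+1)·PV / [P·(1+y)²] = 364,723.2401 / (10,795.4986 × 1.116192) = 30.26786.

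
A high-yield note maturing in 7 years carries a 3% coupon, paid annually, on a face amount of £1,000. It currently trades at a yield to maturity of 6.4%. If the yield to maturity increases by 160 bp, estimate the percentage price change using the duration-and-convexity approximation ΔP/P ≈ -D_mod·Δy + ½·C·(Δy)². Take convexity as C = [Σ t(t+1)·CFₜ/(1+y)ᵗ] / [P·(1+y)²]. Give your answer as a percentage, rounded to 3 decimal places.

With y = 0.064:
  t   CF        PV=CF/(1+0.064)^t    t·PV        t(t+1)·PV
  1        30.00        28.1955        28.1955          56.3910
  2        30.00        26.4995        52.9990         158.9971
  3        30.00        24.9056        74.7167         298.8668
  4        30.00        23.4075        93.6299         468.1497
  5        30.00        21.9995       109.9976         659.9855
  6        30.00        20.6762       124.0574         868.4019
  7     1,030.00       667.1843     4,670.2902      37,362.3217
  Σ                    812.8681     5,153.8864      39,873.1137
P = 812.8681; D_Mac = 6.34037 yrs; D_mod = 5.95900 yrs; C = 43.32881.
Duration effect: -5.95900 × (+0.016) = -0.095344
Convexity effect: 0.5 × 43.32881 × (0.016)² = +0.0055461
ΔP/P ≈ -0.095344 + 0.0055461 = -0.089798 = -8.9798%.

-8.980%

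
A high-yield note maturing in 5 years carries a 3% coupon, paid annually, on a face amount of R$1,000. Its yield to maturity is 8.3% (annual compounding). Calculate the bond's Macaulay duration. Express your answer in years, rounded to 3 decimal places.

Periodic yield y = 0.083. Discount each cash flow and weight by its year:
  t   CF        PV=CF/(1+0.083)^t    t·PV
  1        30.00        27.7008        27.7008
  2        30.00        25.5779        51.1557
  3        30.00        23.6176        70.8528
  4        30.00        21.8076        87.2303
  5     1,030.00       691.3452     3,456.7259
  Σ                    790.0491     3,693.6656
Price P = Σ PV = 790.0491.
Macaulay duration = Σ(t·PV) / P = 3,693.6656 / 790.0491 = 4.67524 years.

4.675 years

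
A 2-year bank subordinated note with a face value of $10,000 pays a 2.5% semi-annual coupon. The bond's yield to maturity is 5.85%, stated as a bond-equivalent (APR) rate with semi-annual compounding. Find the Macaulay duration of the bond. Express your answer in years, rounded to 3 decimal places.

1.962 years

Periodic yield y = 0.02925. Discount each cash flow and weight by its period:
  t   CF        PV=CF/(1+0.02925)^t    t·PV
  1       125.00       121.4477       121.4477
  2       125.00       117.9963       235.9925
  3       125.00       114.6430       343.9289
  4    10,125.00     9,022.1809    36,088.7235
  Σ                  9,376.2677    36,790.0925
Price P = Σ PV = 9,376.2677.
Macaulay duration = Σ(t·PV) / P = 36,790.0925 / 9,376.2677 = 3.92375 half-year periods.
In years: 3.92375 / 2 = 1.96187 years.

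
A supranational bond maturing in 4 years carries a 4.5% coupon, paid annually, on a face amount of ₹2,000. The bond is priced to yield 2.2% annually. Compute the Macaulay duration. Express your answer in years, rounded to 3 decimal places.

Periodic yield y = 0.022. Discount each cash flow and weight by its year:
  t   CF        PV=CF/(1+0.022)^t    t·PV
  1        90.00        88.0626        88.0626
  2        90.00        86.1669       172.3339
  3        90.00        84.3121       252.9363
  4     2,090.00     1,915.7671     7,663.0683
  Σ                  2,174.3087     8,176.4010
Price P = Σ PV = 2,174.3087.
Macaulay duration = Σ(t·PV) / P = 8,176.4010 / 2,174.3087 = 3.76046 years.

3.760 years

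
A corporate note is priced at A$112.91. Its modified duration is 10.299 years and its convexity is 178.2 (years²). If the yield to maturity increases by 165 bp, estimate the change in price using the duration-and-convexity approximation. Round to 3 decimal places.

Duration effect: -D_mod·Δy = -10.299 × (+0.0165) = -0.1699335
Convexity effect: ½·C·(Δy)² = 0.5 × 178.2 × (0.0165)² = +0.024257475
ΔP/P ≈ -0.1699335 + 0.024257475 = -0.145676025
ΔP ≈ 112.91 × (-0.145676025) = -16.44827998275.

-A$16.448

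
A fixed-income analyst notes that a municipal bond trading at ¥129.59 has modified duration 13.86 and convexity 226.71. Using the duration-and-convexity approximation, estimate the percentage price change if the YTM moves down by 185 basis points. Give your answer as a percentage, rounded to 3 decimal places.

+29.521%

Duration effect: -D_mod·Δy = -13.86 × (-0.0185) = +0.256410
Convexity effect: ½·C·(Δy)² = 0.5 × 226.71 × (-0.0185)² = +0.03879574875
ΔP/P ≈ +0.256410 + 0.03879574875 = +0.29520574875
= +29.520574875%.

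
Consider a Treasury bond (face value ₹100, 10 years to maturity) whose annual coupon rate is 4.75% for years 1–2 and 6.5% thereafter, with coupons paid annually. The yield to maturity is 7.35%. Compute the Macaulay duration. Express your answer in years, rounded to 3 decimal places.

7.786 years

Periodic yield y = 0.0735. Discount each cash flow and weight by its year:
  t   CF        PV=CF/(1+0.0735)^t    t·PV
  1         4.75         4.4248         4.4248
  2         4.75         4.1218         8.2436
  3         6.50         5.2542        15.7626
  4         6.50         4.8945        19.5779
  5         6.50         4.5594        22.7968
  6         6.50         4.2472        25.4831
  7         6.50         3.9564        27.6947
  8         6.50         3.6855        29.4840
  9         6.50         3.4332        30.8985
  10      106.50        52.3997       523.9974
  Σ                     90.9766       708.3634
Price P = Σ PV = 90.9766.
Macaulay duration = Σ(t·PV) / P = 708.3634 / 90.9766 = 7.78621 years.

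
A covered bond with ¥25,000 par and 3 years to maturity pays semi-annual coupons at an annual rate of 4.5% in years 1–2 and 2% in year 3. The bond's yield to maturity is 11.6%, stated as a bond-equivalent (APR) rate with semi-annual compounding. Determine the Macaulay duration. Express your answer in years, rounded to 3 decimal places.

2.822 years

Periodic yield y = 0.058. Discount each cash flow and weight by its period:
  t   CF        PV=CF/(1+0.058)^t    t·PV
  1       562.50       531.6635       531.6635
  2       562.50       502.5175     1,005.0350
  3       562.50       474.9693     1,424.9078
  4       562.50       448.9313     1,795.7251
  5       250.00       188.5870       942.9348
  6    25,250.00    18,003.1034   108,018.6205
  Σ                 20,149.7720   113,718.8868
Price P = Σ PV = 20,149.7720.
Macaulay duration = Σ(t·PV) / P = 113,718.8868 / 20,149.7720 = 5.64368 half-year periods.
In years: 5.64368 / 2 = 2.82184 years.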